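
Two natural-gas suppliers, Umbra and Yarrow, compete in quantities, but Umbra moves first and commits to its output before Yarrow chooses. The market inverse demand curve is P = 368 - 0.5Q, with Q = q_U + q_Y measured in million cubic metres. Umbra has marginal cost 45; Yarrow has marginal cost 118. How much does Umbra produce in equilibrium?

396

Solve by backward induction. Given q_U, the follower Yarrow maximises π_Y = (368 - (1/2)q_U - (1/2)q_Y)q_Y - 118q_Y.
Follower FOC: 250 - (1/2)q_U - q_Y = 0, so q_Y(q_U) = (250 - (1/2)q_U).
The leader anticipates this reaction. Substituting into P = 368 - 0.5Q gives P = 243 - (1/4)q_U, so π_U = (243 - (1/4)q_U)q_U - 45q_U.
Leader FOC: 198 - (1/2)q_U = 0, so q_U = 396.
Then q_Y = (250 - (1/2)·396) = 52.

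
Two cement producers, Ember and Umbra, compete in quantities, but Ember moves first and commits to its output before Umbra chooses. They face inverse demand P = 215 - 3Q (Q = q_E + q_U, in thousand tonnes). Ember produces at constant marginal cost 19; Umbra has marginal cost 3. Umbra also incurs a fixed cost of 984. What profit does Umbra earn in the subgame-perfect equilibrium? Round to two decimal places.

The follower Umbra best-responds to any q_E: π_U = (215 - 3Q)q_U - 3q_U.
Follower FOC: 212 - 3q_E - 6q_U = 0, so q_U(q_E) = (212 - 3q_E)/6.
Ember substitutes q_U(q_E) into its own profit: π_E = q_E(215 - 3q_E - (212 - 3q_E)/2) - 19q_E = (109 - (3/2)q_E)q_E - 19q_E.
Maximising: ∂π_E/∂q_E = 90 - 3q_E = 0, giving q_E = 30.
Then q_U = (212 - 3·30)/6 = 61/3.
Price P = 215 - 3·(151/3) = 64.
Umbra's profit: (64 - 3)·(61/3) - 984 = 769/3.

256.33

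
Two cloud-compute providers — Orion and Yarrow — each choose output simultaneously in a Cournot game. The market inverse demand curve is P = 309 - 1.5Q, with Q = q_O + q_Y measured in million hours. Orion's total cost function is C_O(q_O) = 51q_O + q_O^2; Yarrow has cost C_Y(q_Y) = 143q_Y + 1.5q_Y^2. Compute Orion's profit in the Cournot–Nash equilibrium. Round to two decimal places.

Orion's profit: π_O = (309 - 1.5Q)q_O - (51q_O + q_O²). Setting ∂π_O/∂q_O = 0: 258 - 5q_O - (3/2)(q_Y) = 0.
Yarrow's profit: π_Y = (309 - 1.5Q)q_Y - (143q_Y + (3/2)q_Y²). Setting ∂π_Y/∂q_Y = 0: 166 - 6q_Y - (3/2)(q_O) = 0.
Best responses: q_O = (258 - (3/2)q_Y)/5, q_Y = (166 - (3/2)q_O)/6.
Substituting one into the other gives q_O = 1732/37 and q_Y = 1772/111.
Price P = 309 - (3/2)·62.7748 = 214.8378.
Orion's profit: 214.8378·(1732/37) - 51·(1732/37) - (1732/37)² = 5478.1300.

5478.13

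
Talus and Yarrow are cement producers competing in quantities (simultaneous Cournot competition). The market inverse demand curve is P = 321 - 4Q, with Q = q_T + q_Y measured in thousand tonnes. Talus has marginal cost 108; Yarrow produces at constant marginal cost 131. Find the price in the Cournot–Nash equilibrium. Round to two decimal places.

186.67

Talus's profit: π_T = (321 - 4Q)q_T - (108q_T). Setting ∂π_T/∂q_T = 0: 213 - 8q_T - 4(q_Y) = 0.
Yarrow's first-order condition: 190 - 8q_Y - 4(q_T) = 0.
Rearranging gives the reaction functions q_T = (213 - 4q_Y)/8 and q_Y = (190 - 4q_T)/8.
Solving the pair: q_T = 59/3, q_Y = 167/12.
Total output Q = 403/12, so price P = 321 - 4·(403/12) = 560/3.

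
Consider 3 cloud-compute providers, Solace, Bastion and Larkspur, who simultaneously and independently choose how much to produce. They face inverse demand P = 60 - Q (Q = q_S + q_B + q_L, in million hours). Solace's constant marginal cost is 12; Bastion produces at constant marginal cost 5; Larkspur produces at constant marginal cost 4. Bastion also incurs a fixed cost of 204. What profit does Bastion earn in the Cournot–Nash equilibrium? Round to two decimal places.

Solace's profit: π_S = (60 - Q)q_S - (12q_S). Setting ∂π_S/∂q_S = 0: 48 - 2q_S - (q_B + q_L) = 0.
Bastion's first-order condition: 55 - 2q_B - (q_S + q_L) = 0.
Larkspur's profit: π_L = (60 - Q)q_L - (4q_L). Setting ∂π_L/∂q_L = 0: 56 - 2q_L - (q_S + q_B) = 0.
Summing all 3 equations gives 159 − 4Q = 0, hence Q = 159/4.
Back-substituting: q_S = (48 − 159/4) = 33/4, q_B = (55 − 159/4) = 61/4, q_L = (56 − 159/4) = 65/4.
Price P = 60 - 159/4 = 81/4.
Bastion's profit: (81/4 - 5)·(61/4) - 204 = 457/16.

28.56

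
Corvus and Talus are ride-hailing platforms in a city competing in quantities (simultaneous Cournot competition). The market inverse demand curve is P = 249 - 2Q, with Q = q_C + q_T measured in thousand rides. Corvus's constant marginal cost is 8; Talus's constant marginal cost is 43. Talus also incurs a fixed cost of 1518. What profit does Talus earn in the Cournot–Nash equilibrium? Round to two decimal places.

106.50

Corvus's profit: π_C = (249 - 2Q)q_C - (8q_C). Setting ∂π_C/∂q_C = 0: 241 - 4q_C - 2(q_T) = 0.
Talus's first-order condition: 206 - 4q_T - 2(q_C) = 0.
Rearranging gives the reaction functions q_C = (241 - 2q_T)/4 and q_T = (206 - 2q_C)/4.
Substituting one into the other gives q_C = 46 and q_T = 57/2.
Price P = 249 - 2·(149/2) = 100.
Talus's profit: (100 - 43)·(57/2) - 1518 = 213/2.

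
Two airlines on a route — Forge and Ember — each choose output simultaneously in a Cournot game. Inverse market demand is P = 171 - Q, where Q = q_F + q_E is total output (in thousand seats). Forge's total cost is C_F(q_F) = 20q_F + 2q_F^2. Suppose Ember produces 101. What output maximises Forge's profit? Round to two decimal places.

With the rival's output fixed at 101, Forge's profit is π_F = (171 - 101 - q_F)q_F - (20q_F + 2q_F²) = (70 - q_F)q_F - (20q_F + 2q_F²).
∂π_F/∂q_F = 50 - 6q_F = 0, so q_F = 25/3.

8.33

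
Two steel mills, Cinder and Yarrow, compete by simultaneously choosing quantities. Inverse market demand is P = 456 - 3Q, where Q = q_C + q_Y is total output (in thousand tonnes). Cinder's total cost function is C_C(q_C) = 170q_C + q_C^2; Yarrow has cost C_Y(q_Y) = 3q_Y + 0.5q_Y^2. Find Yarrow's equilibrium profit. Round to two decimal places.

12122.07

Cinder's profit: π_C = (456 - 3Q)q_C - (170q_C + q_C²). Setting ∂π_C/∂q_C = 0: 286 - 8q_C - 3(q_Y) = 0.
Yarrow's profit: π_Y = (456 - 3Q)q_Y - (3q_Y + (1/2)q_Y²). Setting ∂π_Y/∂q_Y = 0: 453 - 7q_Y - 3(q_C) = 0.
So q_C = (286 - 3q_Y)/8 and q_Y = (453 - 3q_C)/7.
Substituting one into the other gives q_C = 643/47 and q_Y = 58.8511.
Price P = 456 - 3·72.5319 = 238.4043.
Yarrow's profit: 238.4043·58.8511 - 3·58.8511 - (1/2)·58.8511² = 12122.0670.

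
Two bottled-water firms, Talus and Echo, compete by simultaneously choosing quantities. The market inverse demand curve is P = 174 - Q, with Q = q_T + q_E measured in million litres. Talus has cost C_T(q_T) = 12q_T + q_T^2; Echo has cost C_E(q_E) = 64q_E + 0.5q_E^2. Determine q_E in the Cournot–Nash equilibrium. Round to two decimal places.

25.27

Talus's profit: π_T = (174 - Q)q_T - (12q_T + q_T²). Setting ∂π_T/∂q_T = 0: 162 - 4q_T - (q_E) = 0.
Echo's first-order condition: 110 - 3q_E - (q_T) = 0.
Rearranging gives the reaction functions q_T = (162 - q_E)/4 and q_E = (110 - q_T)/3.
Solving the pair: q_T = 376/11, q_E = 278/11.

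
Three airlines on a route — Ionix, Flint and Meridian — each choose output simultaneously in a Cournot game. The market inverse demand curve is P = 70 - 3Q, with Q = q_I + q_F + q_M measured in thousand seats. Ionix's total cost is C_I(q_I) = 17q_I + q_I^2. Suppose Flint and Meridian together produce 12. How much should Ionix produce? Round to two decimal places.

With rivals' combined output fixed at 12, Ionix's profit is π_I = (70 - 3·12 - 3q_I)q_I - (17q_I + q_I²) = (34 - 3q_I)q_I - (17q_I + q_I²).
∂π_I/∂q_I = 17 - 8q_I = 0, so q_I = 17/8.

2.13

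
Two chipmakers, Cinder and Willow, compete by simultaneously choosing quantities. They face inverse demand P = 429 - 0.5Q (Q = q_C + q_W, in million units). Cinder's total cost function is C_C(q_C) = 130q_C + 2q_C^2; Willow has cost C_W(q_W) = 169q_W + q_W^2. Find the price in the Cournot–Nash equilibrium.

Cinder's profit: π_C = (429 - 0.5Q)q_C - (130q_C + 2q_C²). Setting ∂π_C/∂q_C = 0: 299 - 5q_C - (1/2)(q_W) = 0.
Willow's first-order condition: 260 - 3q_W - (1/2)(q_C) = 0.
So q_C = (299 - (1/2)q_W)/5 and q_W = (260 - (1/2)q_C)/3.
Solving the pair: q_C = 52, q_W = 78.
Total output Q = 130, so price P = 429 - (1/2)·130 = 364.

364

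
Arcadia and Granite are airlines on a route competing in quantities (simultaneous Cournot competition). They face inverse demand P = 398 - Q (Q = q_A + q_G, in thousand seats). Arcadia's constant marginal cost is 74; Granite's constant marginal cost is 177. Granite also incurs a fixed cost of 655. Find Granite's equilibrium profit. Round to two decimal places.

892.11

Arcadia's profit: π_A = (398 - Q)q_A - (74q_A). Setting ∂π_A/∂q_A = 0: 324 - 2q_A - (q_G) = 0.
Granite's profit: π_G = (398 - Q)q_G - (177q_G). Setting ∂π_G/∂q_G = 0: 221 - 2q_G - (q_A) = 0.
Rearranging gives the reaction functions q_A = (324 - q_G)/2 and q_G = (221 - q_A)/2.
Substituting one into the other gives q_A = 427/3 and q_G = 118/3.
Price P = 398 - 545/3 = 649/3.
Granite's profit: (649/3 - 177)·(118/3) - 655 = 892.1111.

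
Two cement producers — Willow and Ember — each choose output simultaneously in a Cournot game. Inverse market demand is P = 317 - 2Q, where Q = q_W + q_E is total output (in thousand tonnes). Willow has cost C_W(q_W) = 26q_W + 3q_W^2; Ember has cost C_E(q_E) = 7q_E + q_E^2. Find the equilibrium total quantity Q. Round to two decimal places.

65.07

Willow's profit: π_W = (317 - 2Q)q_W - (26q_W + 3q_W²). Setting ∂π_W/∂q_W = 0: 291 - 10q_W - 2(q_E) = 0.
Ember's first-order condition: 310 - 6q_E - 2(q_W) = 0.
Rearranging gives the reaction functions q_W = (291 - 2q_E)/10 and q_E = (310 - 2q_W)/6.
Substituting one into the other gives q_W = 563/28 and q_E = 1259/28.
Total output Q = 563/28 + 1259/28 = 911/14.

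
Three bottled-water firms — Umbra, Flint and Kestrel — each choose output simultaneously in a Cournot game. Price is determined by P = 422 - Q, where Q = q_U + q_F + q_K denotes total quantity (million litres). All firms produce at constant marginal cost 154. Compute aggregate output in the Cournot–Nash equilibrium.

201

Each firm earns π_i = (422 - Q)q_i - 154q_i.
Setting ∂π_i/∂q_i = 0 with rivals' quantities fixed: 268 - 2q_i - Σ_{j≠i} q_j = 0.
With identical firms every q_j equals q_i, so Σ_{j≠i} q_j = 2q_i and 268 = 4q_i, giving q_i = 67.
Total output Q = 67 + 67 + 67 = 201.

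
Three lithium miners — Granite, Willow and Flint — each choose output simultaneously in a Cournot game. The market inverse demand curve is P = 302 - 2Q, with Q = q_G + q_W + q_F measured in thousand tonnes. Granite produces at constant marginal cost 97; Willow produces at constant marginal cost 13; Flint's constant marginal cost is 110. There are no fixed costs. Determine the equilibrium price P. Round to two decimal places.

Granite's profit: π_G = (302 - 2Q)q_G - (97q_G). Setting ∂π_G/∂q_G = 0: 205 - 4q_G - 2(q_W + q_F) = 0.
Willow's profit: π_W = (302 - 2Q)q_W - (13q_W). Setting ∂π_W/∂q_W = 0: 289 - 4q_W - 2(q_G + q_F) = 0.
Flint's profit: π_F = (302 - 2Q)q_F - (110q_F). Setting ∂π_F/∂q_F = 0: 192 - 4q_F - 2(q_G + q_W) = 0.
Summing all 3 equations gives 686 − 8Q = 0, hence Q = 343/4.
Back-substituting: q_G = (205 − 343/2)/2 = 67/4, q_W = (289 − 343/2)/2 = 235/4, q_F = (192 − 343/2)/2 = 41/4.
Total output Q = 343/4, so price P = 302 - 2·(343/4) = 261/2.

130.50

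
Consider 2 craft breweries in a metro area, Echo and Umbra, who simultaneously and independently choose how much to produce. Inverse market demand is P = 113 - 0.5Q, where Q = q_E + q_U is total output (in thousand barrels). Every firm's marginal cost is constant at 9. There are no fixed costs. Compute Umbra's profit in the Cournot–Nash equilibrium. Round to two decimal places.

2403.56

A representative firm's profit is π_i = q_i(113 - 0.5Q) - 9q_i.
Setting ∂π_i/∂q_i = 0 with rivals' quantities fixed: 104 - q_i - (1/2)q_j = 0.
With identical firms every q_j equals q_i, so q_j = q_i and 104 = (3/2)q_i, giving q_i = 208/3.
Price P = 113 - (1/2)·(416/3) = 131/3.
Umbra's profit: (131/3 - 9)·(208/3) = 2403.5556.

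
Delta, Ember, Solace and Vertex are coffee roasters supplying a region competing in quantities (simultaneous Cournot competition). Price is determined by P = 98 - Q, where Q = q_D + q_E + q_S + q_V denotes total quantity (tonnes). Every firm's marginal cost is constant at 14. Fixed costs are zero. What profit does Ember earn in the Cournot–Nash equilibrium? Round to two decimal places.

Each firm earns π_i = (98 - Q)q_i - 14q_i.
First-order condition (treating rivals' output as given): 84 - 2q_i - Σ_{j≠i} q_j = 0.
With identical firms every q_j equals q_i, so Σ_{j≠i} q_j = 3q_i and 84 = 5q_i, giving q_i = 84/5.
Price P = 98 - 336/5 = 154/5.
Ember's profit: (154/5 - 14)·(84/5) = 282.2400.

282.24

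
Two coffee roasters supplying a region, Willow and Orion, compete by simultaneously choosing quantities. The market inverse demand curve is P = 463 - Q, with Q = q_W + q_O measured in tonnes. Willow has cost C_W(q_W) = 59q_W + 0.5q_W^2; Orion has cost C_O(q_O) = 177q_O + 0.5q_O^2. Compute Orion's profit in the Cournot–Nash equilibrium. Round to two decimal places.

4830.84

Willow's profit: π_W = (463 - Q)q_W - (59q_W + (1/2)q_W²). Setting ∂π_W/∂q_W = 0: 404 - 3q_W - (q_O) = 0.
Orion's profit: π_O = (463 - Q)q_O - (177q_O + (1/2)q_O²). Setting ∂π_O/∂q_O = 0: 286 - 3q_O - (q_W) = 0.
So q_W = (404 - q_O)/3 and q_O = (286 - q_W)/3.
Substituting one into the other gives q_W = 463/4 and q_O = 227/4.
Price P = 463 - 345/2 = 581/2.
Orion's profit: (581/2)·(227/4) - 177·(227/4) - (1/2)(227/4)² = 4830.8438.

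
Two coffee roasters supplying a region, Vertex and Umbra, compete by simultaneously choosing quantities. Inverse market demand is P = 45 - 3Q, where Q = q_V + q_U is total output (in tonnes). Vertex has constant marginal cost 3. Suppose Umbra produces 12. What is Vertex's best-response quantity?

With the rival's output fixed at 12, Vertex's profit is π_V = (45 - 3·12 - 3q_V)q_V - (3q_V) = (9 - 3q_V)q_V - (3q_V).
∂π_V/∂q_V = 6 - 6q_V = 0, so q_V = 1.

1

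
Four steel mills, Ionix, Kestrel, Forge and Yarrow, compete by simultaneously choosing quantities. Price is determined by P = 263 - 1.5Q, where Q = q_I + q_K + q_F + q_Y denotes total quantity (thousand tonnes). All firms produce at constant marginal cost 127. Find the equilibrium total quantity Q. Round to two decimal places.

Each firm earns π_i = (263 - 1.5Q)q_i - 127q_i.
Setting ∂π_i/∂q_i = 0 with rivals' quantities fixed: 136 - 3q_i - (3/2)·Σ_{j≠i} q_j = 0.
By symmetry each firm produces the same amount; substituting Σ_{j≠i} q_j = 3q_i yields q_i = 136/(15/2) = 272/15.
Total output Q = 272/15 + 272/15 + 272/15 + 272/15 = 1088/15.

72.53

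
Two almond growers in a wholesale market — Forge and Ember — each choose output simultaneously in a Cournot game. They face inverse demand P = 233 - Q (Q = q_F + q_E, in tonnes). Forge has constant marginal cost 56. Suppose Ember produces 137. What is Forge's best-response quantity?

With the rival's output fixed at 137, Forge's profit is π_F = (233 - 137 - q_F)q_F - (56q_F) = (96 - q_F)q_F - (56q_F).
∂π_F/∂q_F = 40 - 2q_F = 0, so q_F = 20.

20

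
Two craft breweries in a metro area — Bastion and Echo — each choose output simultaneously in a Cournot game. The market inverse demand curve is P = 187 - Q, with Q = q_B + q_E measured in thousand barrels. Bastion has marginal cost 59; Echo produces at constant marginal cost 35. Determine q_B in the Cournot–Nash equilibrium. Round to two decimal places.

34.67

Bastion's profit: π_B = (187 - Q)q_B - (59q_B). Setting ∂π_B/∂q_B = 0: 128 - 2q_B - (q_E) = 0.
Echo's profit: π_E = (187 - Q)q_E - (35q_E). Setting ∂π_E/∂q_E = 0: 152 - 2q_E - (q_B) = 0.
Best responses: q_B = (128 - q_E)/2, q_E = (152 - q_B)/2.
Substituting one into the other gives q_B = 104/3 and q_E = 176/3.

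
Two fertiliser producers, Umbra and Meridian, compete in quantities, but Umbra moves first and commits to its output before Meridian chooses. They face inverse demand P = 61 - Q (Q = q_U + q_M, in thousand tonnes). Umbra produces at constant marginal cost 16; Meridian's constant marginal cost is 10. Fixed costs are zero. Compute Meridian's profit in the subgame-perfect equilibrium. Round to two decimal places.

Solve by backward induction. Given q_U, the follower Meridian maximises π_M = (61 - q_U - q_M)q_M - 10q_M.
Follower FOC: 51 - q_U - 2q_M = 0, so q_M(q_U) = (51 - q_U)/2.
The leader anticipates this reaction. Substituting into P = 61 - Q gives P = 71/2 - (1/2)q_U, so π_U = (71/2 - (1/2)q_U)q_U - 16q_U.
Leader FOC: 39/2 - q_U = 0, so q_U = 39/2.
Then q_M = (51 - 39/2)/2 = 63/4.
Price P = 61 - 141/4 = 103/4.
Meridian's profit: (103/4 - 10)·(63/4) = 248.0625.

248.06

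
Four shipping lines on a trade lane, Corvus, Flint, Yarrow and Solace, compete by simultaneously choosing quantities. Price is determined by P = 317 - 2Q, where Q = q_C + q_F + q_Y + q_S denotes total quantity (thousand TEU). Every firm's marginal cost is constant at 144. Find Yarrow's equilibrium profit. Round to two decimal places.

A representative firm's profit is π_i = q_i(317 - 2Q) - 144q_i.
Setting ∂π_i/∂q_i = 0 with rivals' quantities fixed: 173 - 4q_i - 2·Σ_{j≠i} q_j = 0.
By symmetry each firm produces the same amount; substituting Σ_{j≠i} q_j = 3q_i yields q_i = 173/10.
Price P = 317 - 2·(346/5) = 893/5.
Yarrow's profit: (893/5 - 144)·(173/10) = 598.5800.

598.58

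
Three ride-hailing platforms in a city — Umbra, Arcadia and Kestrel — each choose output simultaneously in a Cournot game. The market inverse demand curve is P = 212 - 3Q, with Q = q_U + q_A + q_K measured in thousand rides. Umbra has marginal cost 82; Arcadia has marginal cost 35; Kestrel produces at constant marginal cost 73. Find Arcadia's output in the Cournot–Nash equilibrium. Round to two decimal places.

21.83

Umbra's profit: π_U = (212 - 3Q)q_U - (82q_U). Setting ∂π_U/∂q_U = 0: 130 - 6q_U - 3(q_A + q_K) = 0.
Arcadia's first-order condition: 177 - 6q_A - 3(q_U + q_K) = 0.
Kestrel's first-order condition: 139 - 6q_K - 3(q_U + q_A) = 0.
Summing all 3 equations gives 446 − 12Q = 0, hence Q = 223/6.
Back-substituting: q_U = (130 − 223/2)/3 = 37/6, q_A = (177 − 223/2)/3 = 131/6, q_K = (139 − 223/2)/3 = 55/6.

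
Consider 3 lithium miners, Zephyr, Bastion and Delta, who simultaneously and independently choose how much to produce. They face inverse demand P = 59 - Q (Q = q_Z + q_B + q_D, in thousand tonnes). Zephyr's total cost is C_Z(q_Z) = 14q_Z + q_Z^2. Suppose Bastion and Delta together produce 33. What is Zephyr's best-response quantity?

3

With rivals' combined output fixed at 33, Zephyr's profit is π_Z = (59 - 33 - q_Z)q_Z - (14q_Z + q_Z²) = (26 - q_Z)q_Z - (14q_Z + q_Z²).
∂π_Z/∂q_Z = 12 - 4q_Z = 0, so q_Z = 3.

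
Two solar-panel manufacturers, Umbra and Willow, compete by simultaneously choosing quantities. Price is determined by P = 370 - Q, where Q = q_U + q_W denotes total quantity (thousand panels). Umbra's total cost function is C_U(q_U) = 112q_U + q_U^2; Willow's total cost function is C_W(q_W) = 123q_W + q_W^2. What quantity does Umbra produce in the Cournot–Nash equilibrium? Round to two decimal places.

52.33

Umbra's profit: π_U = (370 - Q)q_U - (112q_U + q_U²). Setting ∂π_U/∂q_U = 0: 258 - 4q_U - (q_W) = 0.
Willow's profit: π_W = (370 - Q)q_W - (123q_W + q_W²). Setting ∂π_W/∂q_W = 0: 247 - 4q_W - (q_U) = 0.
Best responses: q_U = (258 - q_W)/4, q_W = (247 - q_U)/4.
Solving the pair: q_U = 157/3, q_W = 146/3.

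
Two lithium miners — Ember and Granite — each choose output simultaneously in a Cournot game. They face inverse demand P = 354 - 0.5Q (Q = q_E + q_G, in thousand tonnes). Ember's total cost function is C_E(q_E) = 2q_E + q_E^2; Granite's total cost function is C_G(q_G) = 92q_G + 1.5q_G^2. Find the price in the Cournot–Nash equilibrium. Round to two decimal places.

Ember's profit: π_E = (354 - 0.5Q)q_E - (2q_E + q_E²). Setting ∂π_E/∂q_E = 0: 352 - 3q_E - (1/2)(q_G) = 0.
Granite's first-order condition: 262 - 4q_G - (1/2)(q_E) = 0.
Best responses: q_E = (352 - (1/2)q_G)/3, q_G = (262 - (1/2)q_E)/4.
Solving the pair: q_E = 108.6809, q_G = 51.9149.
Total output Q = 160.5957, so price P = 354 - (1/2)·160.5957 = 273.7021.

273.70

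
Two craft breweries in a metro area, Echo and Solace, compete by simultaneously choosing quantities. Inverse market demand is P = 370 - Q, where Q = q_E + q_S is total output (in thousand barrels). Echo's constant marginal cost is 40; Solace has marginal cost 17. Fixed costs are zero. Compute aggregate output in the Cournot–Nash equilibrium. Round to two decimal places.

Echo's profit: π_E = (370 - Q)q_E - (40q_E). Setting ∂π_E/∂q_E = 0: 330 - 2q_E - (q_S) = 0.
Solace's first-order condition: 353 - 2q_S - (q_E) = 0.
So q_E = (330 - q_S)/2 and q_S = (353 - q_E)/2.
Substituting one into the other gives q_E = 307/3 and q_S = 376/3.
Total output Q = 307/3 + 376/3 = 683/3.

227.67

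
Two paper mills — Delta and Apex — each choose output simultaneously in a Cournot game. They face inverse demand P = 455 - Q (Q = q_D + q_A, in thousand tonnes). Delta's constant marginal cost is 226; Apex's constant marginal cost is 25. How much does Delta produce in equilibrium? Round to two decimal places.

9.33

Delta's profit: π_D = (455 - Q)q_D - (226q_D). Setting ∂π_D/∂q_D = 0: 229 - 2q_D - (q_A) = 0.
Apex's first-order condition: 430 - 2q_A - (q_D) = 0.
Rearranging gives the reaction functions q_D = (229 - q_A)/2 and q_A = (430 - q_D)/2.
Solving the pair: q_D = 28/3, q_A = 631/3.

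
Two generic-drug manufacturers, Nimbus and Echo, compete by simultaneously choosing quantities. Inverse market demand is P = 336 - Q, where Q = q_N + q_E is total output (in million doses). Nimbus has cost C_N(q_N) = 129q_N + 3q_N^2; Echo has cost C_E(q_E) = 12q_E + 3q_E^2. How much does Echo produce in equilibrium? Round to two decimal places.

Nimbus's profit: π_N = (336 - Q)q_N - (129q_N + 3q_N²). Setting ∂π_N/∂q_N = 0: 207 - 8q_N - (q_E) = 0.
Echo's first-order condition: 324 - 8q_E - (q_N) = 0.
So q_N = (207 - q_E)/8 and q_E = (324 - q_N)/8.
Substituting one into the other gives q_N = 148/7 and q_E = 265/7.

37.86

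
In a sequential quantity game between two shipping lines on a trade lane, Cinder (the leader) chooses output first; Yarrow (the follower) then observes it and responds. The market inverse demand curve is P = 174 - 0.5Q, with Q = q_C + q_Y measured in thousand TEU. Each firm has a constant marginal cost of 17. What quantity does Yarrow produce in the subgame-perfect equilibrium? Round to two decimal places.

78.50

Solve by backward induction. Given q_C, the follower Yarrow maximises π_Y = (174 - (1/2)q_C - (1/2)q_Y)q_Y - 17q_Y.
Follower FOC: 157 - (1/2)q_C - q_Y = 0, so q_Y(q_C) = (157 - (1/2)q_C).
Cinder substitutes q_Y(q_C) into its own profit: π_C = q_C(174 - (1/2)q_C - (157 - (1/2)q_C)/2) - 17q_C = (191/2 - (1/4)q_C)q_C - 17q_C.
The leader's first-order condition 157/2 - (1/2)q_C = 0 yields q_C = 157.
Then q_Y = (157 - (1/2)·157) = 157/2.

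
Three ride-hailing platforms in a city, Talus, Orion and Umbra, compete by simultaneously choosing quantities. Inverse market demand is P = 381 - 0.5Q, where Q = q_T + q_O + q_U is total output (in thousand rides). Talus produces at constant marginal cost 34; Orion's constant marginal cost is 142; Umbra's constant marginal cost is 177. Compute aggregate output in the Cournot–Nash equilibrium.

Talus's profit: π_T = (381 - 0.5Q)q_T - (34q_T). Setting ∂π_T/∂q_T = 0: 347 - q_T - (1/2)(q_O + q_U) = 0.
Orion's first-order condition: 239 - q_O - (1/2)(q_T + q_U) = 0.
Umbra's first-order condition: 204 - q_U - (1/2)(q_T + q_O) = 0.
Summing all 3 equations gives 790 − 2Q = 0, hence Q = 395.
Back-substituting: q_T = (347 − 395/2)/(1/2) = 299, q_O = (239 − 395/2)/(1/2) = 83, q_U = (204 − 395/2)/(1/2) = 13.
Total output Q = 299 + 83 + 13 = 395.

395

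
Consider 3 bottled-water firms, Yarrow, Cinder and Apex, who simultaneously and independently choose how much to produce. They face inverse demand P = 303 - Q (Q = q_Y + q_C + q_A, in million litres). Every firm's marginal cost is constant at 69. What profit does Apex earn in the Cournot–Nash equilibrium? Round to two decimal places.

A representative firm's profit is π_i = q_i(303 - Q) - 69q_i.
First-order condition (treating rivals' output as given): 234 - 2q_i - Σ_{j≠i} q_j = 0.
With identical firms every q_j equals q_i, so Σ_{j≠i} q_j = 2q_i and 234 = 4q_i, giving q_i = 117/2.
Price P = 303 - 351/2 = 255/2.
Apex's profit: (255/2 - 69)·(117/2) = 3422.2500.

3422.25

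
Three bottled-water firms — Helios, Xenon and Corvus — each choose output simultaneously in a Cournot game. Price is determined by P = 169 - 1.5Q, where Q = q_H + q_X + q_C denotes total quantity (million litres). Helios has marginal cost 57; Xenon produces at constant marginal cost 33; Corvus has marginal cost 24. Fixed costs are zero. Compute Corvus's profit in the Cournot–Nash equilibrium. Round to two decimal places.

Helios's profit: π_H = (169 - 1.5Q)q_H - (57q_H). Setting ∂π_H/∂q_H = 0: 112 - 3q_H - (3/2)(q_X + q_C) = 0.
Xenon's first-order condition: 136 - 3q_X - (3/2)(q_H + q_C) = 0.
Corvus's first-order condition: 145 - 3q_C - (3/2)(q_H + q_X) = 0.
Adding the 3 conditions: 393 − 3Q − 3Q = 0, i.e. Q = 131/2.
Back-substituting: q_H = (112 − 393/4)/(3/2) = 55/6, q_X = (136 − 393/4)/(3/2) = 151/6, q_C = (145 − 393/4)/(3/2) = 187/6.
Price P = 169 - (3/2)·(131/2) = 283/4.
Corvus's profit: (283/4 - 24)·(187/6) = 1457.0417.

1457.04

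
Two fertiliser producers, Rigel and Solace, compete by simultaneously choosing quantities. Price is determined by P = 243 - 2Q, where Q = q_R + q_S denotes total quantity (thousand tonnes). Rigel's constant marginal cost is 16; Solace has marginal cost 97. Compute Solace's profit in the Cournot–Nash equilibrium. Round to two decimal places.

234.72

Rigel's profit: π_R = (243 - 2Q)q_R - (16q_R). Setting ∂π_R/∂q_R = 0: 227 - 4q_R - 2(q_S) = 0.
Solace's first-order condition: 146 - 4q_S - 2(q_R) = 0.
Best responses: q_R = (227 - 2q_S)/4, q_S = (146 - 2q_R)/4.
Substituting one into the other gives q_R = 154/3 and q_S = 65/6.
Price P = 243 - 2·(373/6) = 356/3.
Solace's profit: (356/3 - 97)·(65/6) = 234.7222.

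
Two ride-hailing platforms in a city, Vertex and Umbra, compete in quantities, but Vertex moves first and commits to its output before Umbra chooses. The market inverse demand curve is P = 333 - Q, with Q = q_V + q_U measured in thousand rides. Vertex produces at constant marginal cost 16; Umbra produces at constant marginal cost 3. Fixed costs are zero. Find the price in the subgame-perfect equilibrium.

92

The follower Umbra best-responds to any q_V: π_U = (333 - Q)q_U - 3q_U.
Follower FOC: 330 - q_V - 2q_U = 0, so q_U(q_V) = (330 - q_V)/2.
Vertex substitutes q_U(q_V) into its own profit: π_V = q_V(333 - q_V - (330 - q_V)/2) - 16q_V = (168 - (1/2)q_V)q_V - 16q_V.
Leader FOC: 152 - q_V = 0, so q_V = 152.
Then q_U = (330 - 152)/2 = 89.
Total output Q = 241, so price P = 333 - 241 = 92.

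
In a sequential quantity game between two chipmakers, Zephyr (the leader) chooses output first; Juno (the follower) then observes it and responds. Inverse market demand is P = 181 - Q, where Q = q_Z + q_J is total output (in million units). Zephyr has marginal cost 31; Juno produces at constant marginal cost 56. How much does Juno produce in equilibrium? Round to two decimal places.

18.75

Solve by backward induction. Given q_Z, the follower Juno maximises π_J = (181 - q_Z - q_J)q_J - 56q_J.
Setting the follower's marginal profit to zero, 125 - q_Z - 2q_J = 0, i.e. q_J = (125 - q_Z)/2.
The leader anticipates this reaction. Substituting into P = 181 - Q gives P = 237/2 - (1/2)q_Z, so π_Z = (237/2 - (1/2)q_Z)q_Z - 31q_Z.
Maximising: ∂π_Z/∂q_Z = 175/2 - q_Z = 0, giving q_Z = 175/2.
Then q_J = (125 - 175/2)/2 = 75/4.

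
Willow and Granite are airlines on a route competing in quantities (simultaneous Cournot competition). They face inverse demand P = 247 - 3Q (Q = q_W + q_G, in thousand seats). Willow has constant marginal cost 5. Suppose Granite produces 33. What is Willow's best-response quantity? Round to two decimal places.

With the rival's output fixed at 33, Willow's profit is π_W = (247 - 3·33 - 3q_W)q_W - (5q_W) = (148 - 3q_W)q_W - (5q_W).
∂π_W/∂q_W = 143 - 6q_W = 0, so q_W = 143/6.

23.83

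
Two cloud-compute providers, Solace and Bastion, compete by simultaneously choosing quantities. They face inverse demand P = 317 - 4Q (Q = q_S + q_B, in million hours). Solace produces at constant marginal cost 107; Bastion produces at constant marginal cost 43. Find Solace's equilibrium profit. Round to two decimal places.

592.11

Solace's profit: π_S = (317 - 4Q)q_S - (107q_S). Setting ∂π_S/∂q_S = 0: 210 - 8q_S - 4(q_B) = 0.
Bastion's first-order condition: 274 - 8q_B - 4(q_S) = 0.
Rearranging gives the reaction functions q_S = (210 - 4q_B)/8 and q_B = (274 - 4q_S)/8.
Solving the pair: q_S = 73/6, q_B = 169/6.
Price P = 317 - 4·(121/3) = 467/3.
Solace's profit: (467/3 - 107)·(73/6) = 592.1111.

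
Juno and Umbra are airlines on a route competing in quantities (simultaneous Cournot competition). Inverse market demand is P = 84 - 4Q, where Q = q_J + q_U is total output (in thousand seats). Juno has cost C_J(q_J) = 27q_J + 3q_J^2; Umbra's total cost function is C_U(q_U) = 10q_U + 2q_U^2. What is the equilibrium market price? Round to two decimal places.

52.53

Juno's profit: π_J = (84 - 4Q)q_J - (27q_J + 3q_J²). Setting ∂π_J/∂q_J = 0: 57 - 14q_J - 4(q_U) = 0.
Umbra's profit: π_U = (84 - 4Q)q_U - (10q_U + 2q_U²). Setting ∂π_U/∂q_U = 0: 74 - 12q_U - 4(q_J) = 0.
Rearranging gives the reaction functions q_J = (57 - 4q_U)/14 and q_U = (74 - 4q_J)/12.
Substituting one into the other gives q_J = 97/38 and q_U = 101/19.
Total output Q = 299/38, so price P = 84 - 4·(299/38) = 998/19.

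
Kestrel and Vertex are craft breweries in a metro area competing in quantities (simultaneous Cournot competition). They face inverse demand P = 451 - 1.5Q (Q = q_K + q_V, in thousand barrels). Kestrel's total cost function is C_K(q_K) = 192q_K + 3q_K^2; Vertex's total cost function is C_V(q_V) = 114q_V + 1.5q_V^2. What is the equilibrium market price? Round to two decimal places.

Kestrel's profit: π_K = (451 - 1.5Q)q_K - (192q_K + 3q_K²). Setting ∂π_K/∂q_K = 0: 259 - 9q_K - (3/2)(q_V) = 0.
Vertex's first-order condition: 337 - 6q_V - (3/2)(q_K) = 0.
So q_K = (259 - (3/2)q_V)/9 and q_V = (337 - (3/2)q_K)/6.
Solving the pair: q_K = 466/23, q_V = 51.1014.
Total output Q = 71.3623, so price P = 451 - (3/2)·71.3623 = 343.9565.

343.96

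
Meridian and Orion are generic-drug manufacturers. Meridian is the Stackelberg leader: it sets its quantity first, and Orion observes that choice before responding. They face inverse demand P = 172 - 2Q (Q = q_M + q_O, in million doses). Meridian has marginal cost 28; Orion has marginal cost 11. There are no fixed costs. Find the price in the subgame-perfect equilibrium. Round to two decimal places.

The follower Orion best-responds to any q_M: π_O = (172 - 2Q)q_O - 11q_O.
Setting the follower's marginal profit to zero, 161 - 2q_M - 4q_O = 0, i.e. q_O = (161 - 2q_M)/4.
Meridian substitutes q_O(q_M) into its own profit: π_M = q_M(172 - 2q_M - (161 - 2q_M)/2) - 28q_M = (183/2 - q_M)q_M - 28q_M.
Maximising: ∂π_M/∂q_M = 127/2 - 2q_M = 0, giving q_M = 127/4.
Then q_O = (161 - 2·(127/4))/4 = 195/8.
Total output Q = 449/8, so price P = 172 - 2·(449/8) = 239/4.

59.75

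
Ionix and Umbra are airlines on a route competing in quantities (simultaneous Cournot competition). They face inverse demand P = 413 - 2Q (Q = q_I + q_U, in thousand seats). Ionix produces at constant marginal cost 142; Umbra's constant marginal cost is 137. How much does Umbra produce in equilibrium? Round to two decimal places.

46.83

Ionix's profit: π_I = (413 - 2Q)q_I - (142q_I). Setting ∂π_I/∂q_I = 0: 271 - 4q_I - 2(q_U) = 0.
Umbra's first-order condition: 276 - 4q_U - 2(q_I) = 0.
So q_I = (271 - 2q_U)/4 and q_U = (276 - 2q_I)/4.
Substituting one into the other gives q_I = 133/3 and q_U = 281/6.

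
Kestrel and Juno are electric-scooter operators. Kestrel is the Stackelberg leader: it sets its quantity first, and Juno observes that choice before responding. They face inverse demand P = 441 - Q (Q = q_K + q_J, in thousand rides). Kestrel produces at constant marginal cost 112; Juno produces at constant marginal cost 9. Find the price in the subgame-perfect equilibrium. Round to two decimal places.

Solve by backward induction. Given q_K, the follower Juno maximises π_J = (441 - q_K - q_J)q_J - 9q_J.
Setting the follower's marginal profit to zero, 432 - q_K - 2q_J = 0, i.e. q_J = (432 - q_K)/2.
The leader anticipates this reaction. Substituting into P = 441 - Q gives P = 225 - (1/2)q_K, so π_K = (225 - (1/2)q_K)q_K - 112q_K.
The leader's first-order condition 113 - q_K = 0 yields q_K = 113.
Then q_J = (432 - 113)/2 = 319/2.
Total output Q = 545/2, so price P = 441 - 545/2 = 337/2.

168.50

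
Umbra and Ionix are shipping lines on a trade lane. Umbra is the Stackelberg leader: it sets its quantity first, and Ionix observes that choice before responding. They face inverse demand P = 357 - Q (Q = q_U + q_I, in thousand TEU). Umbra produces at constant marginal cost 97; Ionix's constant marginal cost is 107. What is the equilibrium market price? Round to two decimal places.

The follower Ionix best-responds to any q_U: π_I = (357 - Q)q_I - 107q_I.
Follower FOC: 250 - q_U - 2q_I = 0, so q_I(q_U) = (250 - q_U)/2.
The leader anticipates this reaction. Substituting into P = 357 - Q gives P = 232 - (1/2)q_U, so π_U = (232 - (1/2)q_U)q_U - 97q_U.
Leader FOC: 135 - q_U = 0, so q_U = 135.
Then q_I = (250 - 135)/2 = 115/2.
Total output Q = 385/2, so price P = 357 - 385/2 = 329/2.

164.50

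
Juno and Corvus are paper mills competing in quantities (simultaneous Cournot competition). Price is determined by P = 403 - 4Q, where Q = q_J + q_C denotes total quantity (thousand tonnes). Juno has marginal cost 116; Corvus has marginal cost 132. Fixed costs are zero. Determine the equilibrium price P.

217

Juno's profit: π_J = (403 - 4Q)q_J - (116q_J). Setting ∂π_J/∂q_J = 0: 287 - 8q_J - 4(q_C) = 0.
Corvus's first-order condition: 271 - 8q_C - 4(q_J) = 0.
So q_J = (287 - 4q_C)/8 and q_C = (271 - 4q_J)/8.
Substituting one into the other gives q_J = 101/4 and q_C = 85/4.
Total output Q = 93/2, so price P = 403 - 4·(93/2) = 217.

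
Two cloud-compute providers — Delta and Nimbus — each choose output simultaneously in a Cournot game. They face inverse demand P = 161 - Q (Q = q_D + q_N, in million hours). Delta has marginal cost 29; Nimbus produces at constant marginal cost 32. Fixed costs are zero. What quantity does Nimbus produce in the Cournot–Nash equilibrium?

Delta's profit: π_D = (161 - Q)q_D - (29q_D). Setting ∂π_D/∂q_D = 0: 132 - 2q_D - (q_N) = 0.
Nimbus's profit: π_N = (161 - Q)q_N - (32q_N). Setting ∂π_N/∂q_N = 0: 129 - 2q_N - (q_D) = 0.
Rearranging gives the reaction functions q_D = (132 - q_N)/2 and q_N = (129 - q_D)/2.
Solving the pair: q_D = 45, q_N = 42.

42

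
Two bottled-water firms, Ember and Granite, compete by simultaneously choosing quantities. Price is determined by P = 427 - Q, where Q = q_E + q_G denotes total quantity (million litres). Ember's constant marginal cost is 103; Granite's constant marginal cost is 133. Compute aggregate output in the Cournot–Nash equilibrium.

Ember's profit: π_E = (427 - Q)q_E - (103q_E). Setting ∂π_E/∂q_E = 0: 324 - 2q_E - (q_G) = 0.
Granite's first-order condition: 294 - 2q_G - (q_E) = 0.
So q_E = (324 - q_G)/2 and q_G = (294 - q_E)/2.
Solving the pair: q_E = 118, q_G = 88.
Total output Q = 118 + 88 = 206.

206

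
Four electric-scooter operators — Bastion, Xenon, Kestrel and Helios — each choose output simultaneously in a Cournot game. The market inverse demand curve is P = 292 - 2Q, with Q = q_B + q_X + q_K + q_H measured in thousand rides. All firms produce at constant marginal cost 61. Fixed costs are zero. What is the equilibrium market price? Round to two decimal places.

107.20

Each firm earns π_i = (292 - 2Q)q_i - 61q_i.
First-order condition (treating rivals' output as given): 231 - 4q_i - 2·Σ_{j≠i} q_j = 0.
By symmetry each firm produces the same amount; substituting Σ_{j≠i} q_j = 3q_i yields q_i = 231/10.
Total output Q = 462/5, so price P = 292 - 2·(462/5) = 536/5.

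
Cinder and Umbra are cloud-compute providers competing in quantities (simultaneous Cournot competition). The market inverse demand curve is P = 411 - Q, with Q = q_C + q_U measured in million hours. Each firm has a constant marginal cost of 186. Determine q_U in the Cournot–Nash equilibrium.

Each firm earns π_i = (411 - Q)q_i - 186q_i.
First-order condition (treating rivals' output as given): 225 - 2q_i - q_j = 0.
With identical firms every q_j equals q_i, so q_j = q_i and 225 = 3q_i, giving q_i = 75.

75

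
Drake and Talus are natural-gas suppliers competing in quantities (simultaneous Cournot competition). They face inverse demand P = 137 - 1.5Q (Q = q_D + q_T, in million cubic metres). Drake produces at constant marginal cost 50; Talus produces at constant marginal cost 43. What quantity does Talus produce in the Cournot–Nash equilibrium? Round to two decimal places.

22.44

Drake's profit: π_D = (137 - 1.5Q)q_D - (50q_D). Setting ∂π_D/∂q_D = 0: 87 - 3q_D - (3/2)(q_T) = 0.
Talus's profit: π_T = (137 - 1.5Q)q_T - (43q_T). Setting ∂π_T/∂q_T = 0: 94 - 3q_T - (3/2)(q_D) = 0.
Best responses: q_D = (87 - (3/2)q_T)/3, q_T = (94 - (3/2)q_D)/3.
Solving the pair: q_D = 160/9, q_T = 202/9.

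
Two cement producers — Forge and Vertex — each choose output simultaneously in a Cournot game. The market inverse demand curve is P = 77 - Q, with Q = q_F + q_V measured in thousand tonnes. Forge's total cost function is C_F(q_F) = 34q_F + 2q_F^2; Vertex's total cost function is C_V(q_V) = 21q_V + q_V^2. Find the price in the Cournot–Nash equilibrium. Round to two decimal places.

59.22

Forge's profit: π_F = (77 - Q)q_F - (34q_F + 2q_F²). Setting ∂π_F/∂q_F = 0: 43 - 6q_F - (q_V) = 0.
Vertex's profit: π_V = (77 - Q)q_V - (21q_V + q_V²). Setting ∂π_V/∂q_V = 0: 56 - 4q_V - (q_F) = 0.
So q_F = (43 - q_V)/6 and q_V = (56 - q_F)/4.
Solving the pair: q_F = 116/23, q_V = 293/23.
Total output Q = 409/23, so price P = 77 - 409/23 = 1362/23.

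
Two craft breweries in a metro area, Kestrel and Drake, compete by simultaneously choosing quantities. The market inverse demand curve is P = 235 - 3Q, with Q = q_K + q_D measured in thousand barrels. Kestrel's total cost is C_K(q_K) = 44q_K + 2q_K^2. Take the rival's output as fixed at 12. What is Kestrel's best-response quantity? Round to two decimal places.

With the rival's output fixed at 12, Kestrel's profit is π_K = (235 - 3·12 - 3q_K)q_K - (44q_K + 2q_K²) = (199 - 3q_K)q_K - (44q_K + 2q_K²).
∂π_K/∂q_K = 155 - 10q_K = 0, so q_K = 31/2.

15.50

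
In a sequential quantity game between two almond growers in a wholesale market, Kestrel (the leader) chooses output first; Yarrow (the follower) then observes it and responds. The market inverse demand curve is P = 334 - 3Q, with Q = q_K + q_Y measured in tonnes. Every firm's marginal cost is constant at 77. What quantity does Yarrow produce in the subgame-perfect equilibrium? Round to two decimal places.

Solve by backward induction. Given q_K, the follower Yarrow maximises π_Y = (334 - 3q_K - 3q_Y)q_Y - 77q_Y.
Setting the follower's marginal profit to zero, 257 - 3q_K - 6q_Y = 0, i.e. q_Y = (257 - 3q_K)/6.
Kestrel substitutes q_Y(q_K) into its own profit: π_K = q_K(334 - 3q_K - (257 - 3q_K)/2) - 77q_K = (411/2 - (3/2)q_K)q_K - 77q_K.
Maximising: ∂π_K/∂q_K = 257/2 - 3q_K = 0, giving q_K = 257/6.
Then q_Y = (257 - 3·(257/6))/6 = 257/12.

21.42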